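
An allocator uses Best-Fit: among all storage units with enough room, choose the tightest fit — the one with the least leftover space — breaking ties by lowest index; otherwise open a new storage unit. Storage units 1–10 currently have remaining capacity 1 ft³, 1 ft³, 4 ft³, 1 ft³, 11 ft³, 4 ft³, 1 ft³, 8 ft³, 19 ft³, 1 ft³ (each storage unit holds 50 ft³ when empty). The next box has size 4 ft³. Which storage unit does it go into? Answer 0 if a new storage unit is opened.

3

Storage units with room: storage unit 3 (4 ft³), storage unit 5 (11 ft³), storage unit 6 (4 ft³), storage unit 8 (8 ft³), storage unit 9 (19 ft³).
Tightest fit is storage unit 3 with 4 ft³ free.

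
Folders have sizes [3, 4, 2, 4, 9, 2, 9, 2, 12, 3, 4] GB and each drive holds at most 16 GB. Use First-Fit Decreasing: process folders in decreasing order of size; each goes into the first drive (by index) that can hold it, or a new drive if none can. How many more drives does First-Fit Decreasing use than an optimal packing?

First-Fit Decreasing: [12,4] [9,4,3] [9,4,3] [2,2,2] → 4 drives.
Total size 54 GB; any packing needs at least ⌈54/16⌉ = 4 drives.
So 4 is already optimal.

0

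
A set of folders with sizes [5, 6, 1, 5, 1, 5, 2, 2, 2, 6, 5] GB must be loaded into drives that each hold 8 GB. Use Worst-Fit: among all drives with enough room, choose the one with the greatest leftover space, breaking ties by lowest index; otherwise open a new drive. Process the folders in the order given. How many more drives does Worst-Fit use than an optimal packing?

Worst-Fit: [5,1,2] [6,2] [5,1] [5,2] [6] [5] → 6 drives.
6 folders exceed 4 GB (half the capacity), and no two of those can share a drive, so at least 6 drives are needed.
So 6 is already optimal.

0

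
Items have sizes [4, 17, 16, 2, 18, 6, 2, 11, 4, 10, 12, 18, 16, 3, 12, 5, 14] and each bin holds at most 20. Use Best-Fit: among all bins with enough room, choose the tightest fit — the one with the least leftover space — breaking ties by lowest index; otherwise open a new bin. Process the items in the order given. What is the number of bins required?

4 → bin 1 (remaining 16)
17 → bin 2 (remaining 3)
16 → bin 1 (remaining 0)
2 → bin 2 (remaining 1)
18 → bin 3 (remaining 2)
6 → bin 4 (remaining 14)
2 → bin 3 (remaining 0)
11 → bin 4 (remaining 3)
4 → bin 5 (remaining 16)
10 → bin 5 (remaining 6)
12 → bin 6 (remaining 8)
18 → bin 7 (remaining 2)
16 → bin 8 (remaining 4)
3 → bin 4 (remaining 0)
12 → bin 9 (remaining 8)
5 → bin 5 (remaining 1)
14 → bin 10 (remaining 6)

10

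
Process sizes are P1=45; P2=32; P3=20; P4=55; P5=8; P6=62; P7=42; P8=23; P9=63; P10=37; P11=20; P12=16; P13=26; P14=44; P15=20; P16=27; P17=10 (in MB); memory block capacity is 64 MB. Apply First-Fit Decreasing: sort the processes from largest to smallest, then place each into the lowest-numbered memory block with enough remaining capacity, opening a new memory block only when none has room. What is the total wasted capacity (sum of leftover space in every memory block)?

Sorted descending: 63, 62, 55, 45, 44, 42, 37, 32, 27, 26, 23, 20, 20, 20, 16, 10, 8.
memory block 1: place 63 MB, 1 MB left
memory block 2: place 62 MB, 2 MB left
memory block 3: place 55 MB, 9 MB left
memory block 4: place 45 MB, 19 MB left
memory block 5: place 44 MB, 20 MB left
memory block 6: place 42 MB, 22 MB left
memory block 7: place 37 MB, 27 MB left
memory block 8: place 32 MB, 32 MB left
memory block 7: place 27 MB, 0 MB left
memory block 8: place 26 MB, 6 MB left
memory block 9: place 23 MB, 41 MB left
memory block 5: place 20 MB, 0 MB left
memory block 6: place 20 MB, 2 MB left
memory block 9: place 20 MB, 21 MB left
memory block 4: place 16 MB, 3 MB left
memory block 9: place 10 MB, 11 MB left
memory block 3: place 8 MB, 1 MB left
9 memory blocks × 64 MB = 576 MB; used 550 MB; unused 26 MB.

26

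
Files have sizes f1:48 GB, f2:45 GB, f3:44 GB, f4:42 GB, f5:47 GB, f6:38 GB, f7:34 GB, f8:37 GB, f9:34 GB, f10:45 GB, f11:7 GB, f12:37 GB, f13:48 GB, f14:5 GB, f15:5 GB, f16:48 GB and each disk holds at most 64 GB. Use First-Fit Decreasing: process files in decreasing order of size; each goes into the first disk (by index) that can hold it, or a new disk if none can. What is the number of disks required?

13

Sorted descending: 48, 48, 48, 47, 45, 45, 44, 42, 38, 37, 37, 34, 34, 7, 5, 5.
48 GB → disk 1 (remaining 16 GB)
48 GB → disk 2 (remaining 16 GB)
48 GB → disk 3 (remaining 16 GB)
47 GB → disk 4 (remaining 17 GB)
45 GB → disk 5 (remaining 19 GB)
45 GB → disk 6 (remaining 19 GB)
44 GB → disk 7 (remaining 20 GB)
42 GB → disk 8 (remaining 22 GB)
38 GB → disk 9 (remaining 26 GB)
37 GB → disk 10 (remaining 27 GB)
37 GB → disk 11 (remaining 27 GB)
34 GB → disk 12 (remaining 30 GB)
34 GB → disk 13 (remaining 30 GB)
7 GB → disk 1 (remaining 9 GB)
5 GB → disk 1 (remaining 4 GB)
5 GB → disk 2 (remaining 11 GB)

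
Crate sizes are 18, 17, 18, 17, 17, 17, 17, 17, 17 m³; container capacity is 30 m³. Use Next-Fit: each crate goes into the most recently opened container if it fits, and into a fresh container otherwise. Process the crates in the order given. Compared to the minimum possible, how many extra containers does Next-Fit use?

Next-Fit: [18] [17] [18] [17] [17] [17] [17] [17] [17] → 9 containers.
9 crates exceed 15 m³ (half the capacity), and no two of those can share a container, so at least 9 containers are needed.
So 9 is already optimal.

0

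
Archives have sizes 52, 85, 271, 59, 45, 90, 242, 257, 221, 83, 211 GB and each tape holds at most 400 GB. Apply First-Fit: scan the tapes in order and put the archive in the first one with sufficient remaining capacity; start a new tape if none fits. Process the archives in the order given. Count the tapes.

6

52 GB → tape 1 (remaining 348 GB)
85 GB → tape 1 (remaining 263 GB)
271 GB → tape 2 (remaining 129 GB)
59 GB → tape 1 (remaining 204 GB)
45 GB → tape 1 (remaining 159 GB)
90 GB → tape 1 (remaining 69 GB)
242 GB → tape 3 (remaining 158 GB)
257 GB → tape 4 (remaining 143 GB)
221 GB → tape 5 (remaining 179 GB)
83 GB → tape 2 (remaining 46 GB)
211 GB → tape 6 (remaining 189 GB)
Final tapes: [52,85,59,45,90] [271,83] [242] [257] [221] [211].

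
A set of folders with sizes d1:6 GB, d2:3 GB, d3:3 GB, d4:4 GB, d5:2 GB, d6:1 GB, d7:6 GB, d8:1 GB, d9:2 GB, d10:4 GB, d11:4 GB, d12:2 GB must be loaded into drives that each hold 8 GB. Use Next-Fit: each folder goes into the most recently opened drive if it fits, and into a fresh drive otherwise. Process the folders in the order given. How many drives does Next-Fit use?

6 drives

drive 1: place d1 (6 GB), 2 GB left
drive 2: place d2 (3 GB), 5 GB left
drive 2: place d3 (3 GB), 2 GB left
drive 3: place d4 (4 GB), 4 GB left
drive 3: place d5 (2 GB), 2 GB left
drive 3: place d6 (1 GB), 1 GB left
drive 4: place d7 (6 GB), 2 GB left
drive 4: place d8 (1 GB), 1 GB left
drive 5: place d9 (2 GB), 6 GB left
drive 5: place d10 (4 GB), 2 GB left
drive 6: place d11 (4 GB), 4 GB left
drive 6: place d12 (2 GB), 2 GB left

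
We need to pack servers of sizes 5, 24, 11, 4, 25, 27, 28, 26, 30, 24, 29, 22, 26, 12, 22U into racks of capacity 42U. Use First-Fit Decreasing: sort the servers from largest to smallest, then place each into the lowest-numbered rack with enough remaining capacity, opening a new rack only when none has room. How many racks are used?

11

Sorted descending: 30, 29, 28, 27, 26, 26, 25, 24, 24, 22, 22, 12, 11, 5, 4.
Put 30U in rack 1; 12U remain.
Put 29U in rack 2; 13U remain.
Put 28U in rack 3; 14U remain.
Put 27U in rack 4; 15U remain.
Put 26U in rack 5; 16U remain.
Put 26U in rack 6; 16U remain.
Put 25U in rack 7; 17U remain.
Put 24U in rack 8; 18U remain.
Put 24U in rack 9; 18U remain.
Put 22U in rack 10; 20U remain.
Put 22U in rack 11; 20U remain.
Put 12U in rack 1; 0U remain.
Put 11U in rack 2; 2U remain.
Put 5U in rack 3; 9U remain.
Put 4U in rack 3; 5U remain.
Final racks: [30,12] [29,11] [28,5,4] [27] [26] [26] [25] [24] [24] [22] [22].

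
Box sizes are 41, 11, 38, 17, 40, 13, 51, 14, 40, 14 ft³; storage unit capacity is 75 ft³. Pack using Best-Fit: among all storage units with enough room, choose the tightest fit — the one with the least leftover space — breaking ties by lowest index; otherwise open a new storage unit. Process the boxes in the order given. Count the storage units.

storage unit 1: place 41 ft³, 34 ft³ left
storage unit 1: place 11 ft³, 23 ft³ left
storage unit 2: place 38 ft³, 37 ft³ left
storage unit 1: place 17 ft³, 6 ft³ left
storage unit 3: place 40 ft³, 35 ft³ left
storage unit 3: place 13 ft³, 22 ft³ left
storage unit 4: place 51 ft³, 24 ft³ left
storage unit 3: place 14 ft³, 8 ft³ left
storage unit 5: place 40 ft³, 35 ft³ left
storage unit 4: place 14 ft³, 10 ft³ left
Final storage units: [41,11,17] [38] [40,13,14] [51,14] [40].

5 storage units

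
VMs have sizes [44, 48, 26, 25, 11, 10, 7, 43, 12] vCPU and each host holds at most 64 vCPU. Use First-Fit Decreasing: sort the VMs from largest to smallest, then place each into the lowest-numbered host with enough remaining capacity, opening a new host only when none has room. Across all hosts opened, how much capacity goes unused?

Sorted descending: 48, 44, 43, 26, 25, 12, 11, 10, 7.
Put 48 vCPU in host 1; 16 vCPU remain.
Put 44 vCPU in host 2; 20 vCPU remain.
Put 43 vCPU in host 3; 21 vCPU remain.
Put 26 vCPU in host 4; 38 vCPU remain.
Put 25 vCPU in host 4; 13 vCPU remain.
Put 12 vCPU in host 1; 4 vCPU remain.
Put 11 vCPU in host 2; 9 vCPU remain.
Put 10 vCPU in host 3; 11 vCPU remain.
Put 7 vCPU in host 2; 2 vCPU remain.
4 hosts × 64 vCPU = 256 vCPU; used 226 vCPU; unused 30 vCPU.

30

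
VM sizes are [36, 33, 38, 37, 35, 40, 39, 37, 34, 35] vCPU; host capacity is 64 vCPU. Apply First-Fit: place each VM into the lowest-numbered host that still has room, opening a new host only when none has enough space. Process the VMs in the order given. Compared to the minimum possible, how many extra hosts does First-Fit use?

0

First-Fit: [36] [33] [38] [37] [35] [40] [39] [37] [34] [35] → 10 hosts.
10 VMs exceed 32 vCPU (half the capacity), and no two of those can share a host, so at least 10 hosts are needed.
So 10 is already optimal.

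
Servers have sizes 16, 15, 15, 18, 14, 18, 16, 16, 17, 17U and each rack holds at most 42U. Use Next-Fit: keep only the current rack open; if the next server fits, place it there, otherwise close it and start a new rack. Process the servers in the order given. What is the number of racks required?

rack 1: place 16U, 26U left
rack 1: place 15U, 11U left
rack 2: place 15U, 27U left
rack 2: place 18U, 9U left
rack 3: place 14U, 28U left
rack 3: place 18U, 10U left
rack 4: place 16U, 26U left
rack 4: place 16U, 10U left
rack 5: place 17U, 25U left
rack 5: place 17U, 8U left
Final racks: [16,15] [15,18] [14,18] [16,16] [17,17].

5 racks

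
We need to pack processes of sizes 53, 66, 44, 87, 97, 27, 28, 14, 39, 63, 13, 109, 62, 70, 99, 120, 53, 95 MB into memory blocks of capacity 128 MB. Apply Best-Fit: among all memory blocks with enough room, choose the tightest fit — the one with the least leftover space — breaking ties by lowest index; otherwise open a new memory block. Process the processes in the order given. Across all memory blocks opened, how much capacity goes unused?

53 MB → memory block 1 (remaining 75 MB)
66 MB → memory block 1 (remaining 9 MB)
44 MB → memory block 2 (remaining 84 MB)
87 MB → memory block 3 (remaining 41 MB)
97 MB → memory block 4 (remaining 31 MB)
27 MB → memory block 4 (remaining 4 MB)
28 MB → memory block 3 (remaining 13 MB)
14 MB → memory block 2 (remaining 70 MB)
39 MB → memory block 2 (remaining 31 MB)
63 MB → memory block 5 (remaining 65 MB)
13 MB → memory block 3 (remaining 0 MB)
109 MB → memory block 6 (remaining 19 MB)
62 MB → memory block 5 (remaining 3 MB)
70 MB → memory block 7 (remaining 58 MB)
99 MB → memory block 8 (remaining 29 MB)
120 MB → memory block 9 (remaining 8 MB)
53 MB → memory block 7 (remaining 5 MB)
95 MB → memory block 10 (remaining 33 MB)
10 memory blocks × 128 MB = 1280 MB; used 1139 MB; unused 141 MB.

141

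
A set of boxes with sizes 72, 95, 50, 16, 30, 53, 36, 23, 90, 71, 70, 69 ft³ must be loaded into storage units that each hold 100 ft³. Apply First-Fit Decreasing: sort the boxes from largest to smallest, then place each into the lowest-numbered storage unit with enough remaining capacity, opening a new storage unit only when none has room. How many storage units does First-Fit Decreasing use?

8

Sorted descending: 95, 90, 72, 71, 70, 69, 53, 50, 36, 30, 23, 16.
Put 95 ft³ in storage unit 1; 5 ft³ remain.
Put 90 ft³ in storage unit 2; 10 ft³ remain.
Put 72 ft³ in storage unit 3; 28 ft³ remain.
Put 71 ft³ in storage unit 4; 29 ft³ remain.
Put 70 ft³ in storage unit 5; 30 ft³ remain.
Put 69 ft³ in storage unit 6; 31 ft³ remain.
Put 53 ft³ in storage unit 7; 47 ft³ remain.
Put 50 ft³ in storage unit 8; 50 ft³ remain.
Put 36 ft³ in storage unit 7; 11 ft³ remain.
Put 30 ft³ in storage unit 5; 0 ft³ remain.
Put 23 ft³ in storage unit 3; 5 ft³ remain.
Put 16 ft³ in storage unit 4; 13 ft³ remain.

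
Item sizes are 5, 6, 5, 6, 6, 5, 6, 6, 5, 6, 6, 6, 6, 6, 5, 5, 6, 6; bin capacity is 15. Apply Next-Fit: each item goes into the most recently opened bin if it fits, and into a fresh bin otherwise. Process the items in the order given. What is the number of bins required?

Put 5 in bin 1; 10 remain.
Put 6 in bin 1; 4 remain.
Put 5 in bin 2; 10 remain.
Put 6 in bin 2; 4 remain.
Put 6 in bin 3; 9 remain.
Put 5 in bin 3; 4 remain.
Put 6 in bin 4; 9 remain.
Put 6 in bin 4; 3 remain.
Put 5 in bin 5; 10 remain.
Put 6 in bin 5; 4 remain.
Put 6 in bin 6; 9 remain.
Put 6 in bin 6; 3 remain.
Put 6 in bin 7; 9 remain.
Put 6 in bin 7; 3 remain.
Put 5 in bin 8; 10 remain.
Put 5 in bin 8; 5 remain.
Put 6 in bin 9; 9 remain.
Put 6 in bin 9; 3 remain.

9 bins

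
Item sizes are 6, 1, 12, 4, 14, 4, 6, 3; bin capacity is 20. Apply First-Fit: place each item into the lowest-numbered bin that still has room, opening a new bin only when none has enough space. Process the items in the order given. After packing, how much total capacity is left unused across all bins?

10

bin 1: place 6, 14 left
bin 1: place 1, 13 left
bin 1: place 12, 1 left
bin 2: place 4, 16 left
bin 2: place 14, 2 left
bin 3: place 4, 16 left
bin 3: place 6, 10 left
bin 3: place 3, 7 left
3 bins × 20 = 60; used 50; unused 10.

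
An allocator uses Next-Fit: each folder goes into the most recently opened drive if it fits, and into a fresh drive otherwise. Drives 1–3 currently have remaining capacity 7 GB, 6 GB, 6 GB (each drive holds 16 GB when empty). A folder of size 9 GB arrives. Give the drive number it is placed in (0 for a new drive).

Next-Fit only looks at drive 3, which has 6 GB free.
9 GB does not fit, so a new drive is opened.

0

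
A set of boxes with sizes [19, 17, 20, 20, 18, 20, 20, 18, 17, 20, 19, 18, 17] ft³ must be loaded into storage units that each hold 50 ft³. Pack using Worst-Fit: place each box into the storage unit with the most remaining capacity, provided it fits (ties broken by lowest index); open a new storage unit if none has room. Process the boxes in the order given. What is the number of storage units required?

storage unit 1: place 19 ft³, 31 ft³ left
storage unit 1: place 17 ft³, 14 ft³ left
storage unit 2: place 20 ft³, 30 ft³ left
storage unit 2: place 20 ft³, 10 ft³ left
storage unit 3: place 18 ft³, 32 ft³ left
storage unit 3: place 20 ft³, 12 ft³ left
storage unit 4: place 20 ft³, 30 ft³ left
storage unit 4: place 18 ft³, 12 ft³ left
storage unit 5: place 17 ft³, 33 ft³ left
storage unit 5: place 20 ft³, 13 ft³ left
storage unit 6: place 19 ft³, 31 ft³ left
storage unit 6: place 18 ft³, 13 ft³ left
storage unit 7: place 17 ft³, 33 ft³ left

7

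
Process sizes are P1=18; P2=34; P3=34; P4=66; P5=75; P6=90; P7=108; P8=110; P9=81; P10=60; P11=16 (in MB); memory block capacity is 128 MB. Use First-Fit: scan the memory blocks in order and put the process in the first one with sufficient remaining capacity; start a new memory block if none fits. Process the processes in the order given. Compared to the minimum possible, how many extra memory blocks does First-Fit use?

1

First-Fit: [18,34,34,16] [66,60] [75] [90] [108] [110] [81] → 7 memory blocks.
Total size 692 MB; any packing needs at least ⌈692/128⌉ = 6 memory blocks.
An optimal packing achieves that bound: [110,18] [108,16] [90,34] [81,34] [75] [66,60] → 6 memory blocks.
Excess: 7 − 6 = 1.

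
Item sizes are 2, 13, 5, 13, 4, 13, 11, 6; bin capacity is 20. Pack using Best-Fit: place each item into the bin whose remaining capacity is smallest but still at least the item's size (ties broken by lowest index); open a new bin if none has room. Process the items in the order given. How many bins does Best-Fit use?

4

2 → bin 1 (remaining 18)
13 → bin 1 (remaining 5)
5 → bin 1 (remaining 0)
13 → bin 2 (remaining 7)
4 → bin 2 (remaining 3)
13 → bin 3 (remaining 7)
11 → bin 4 (remaining 9)
6 → bin 3 (remaining 1)
Final bins: [2,13,5] [13,4] [13,6] [11].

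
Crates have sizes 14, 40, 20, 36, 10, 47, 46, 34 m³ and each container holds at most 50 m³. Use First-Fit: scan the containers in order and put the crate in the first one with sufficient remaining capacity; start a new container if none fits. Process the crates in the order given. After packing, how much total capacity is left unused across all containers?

14 m³ → container 1 (remaining 36 m³)
40 m³ → container 2 (remaining 10 m³)
20 m³ → container 1 (remaining 16 m³)
36 m³ → container 3 (remaining 14 m³)
10 m³ → container 1 (remaining 6 m³)
47 m³ → container 4 (remaining 3 m³)
46 m³ → container 5 (remaining 4 m³)
34 m³ → container 6 (remaining 16 m³)
6 containers × 50 m³ = 300 m³; used 247 m³; unused 53 m³.

53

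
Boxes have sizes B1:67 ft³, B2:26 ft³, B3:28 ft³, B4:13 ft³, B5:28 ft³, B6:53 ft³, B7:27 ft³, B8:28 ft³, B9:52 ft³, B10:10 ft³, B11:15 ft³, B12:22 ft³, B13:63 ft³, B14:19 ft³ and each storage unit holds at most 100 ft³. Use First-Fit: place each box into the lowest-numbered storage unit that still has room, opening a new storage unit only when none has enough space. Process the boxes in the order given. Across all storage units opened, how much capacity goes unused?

storage unit 1: place B1 (67 ft³), 33 ft³ left
storage unit 1: place B2 (26 ft³), 7 ft³ left
storage unit 2: place B3 (28 ft³), 72 ft³ left
storage unit 2: place B4 (13 ft³), 59 ft³ left
storage unit 2: place B5 (28 ft³), 31 ft³ left
storage unit 3: place B6 (53 ft³), 47 ft³ left
storage unit 2: place B7 (27 ft³), 4 ft³ left
storage unit 3: place B8 (28 ft³), 19 ft³ left
storage unit 4: place B9 (52 ft³), 48 ft³ left
storage unit 3: place B10 (10 ft³), 9 ft³ left
storage unit 4: place B11 (15 ft³), 33 ft³ left
storage unit 4: place B12 (22 ft³), 11 ft³ left
storage unit 5: place B13 (63 ft³), 37 ft³ left
storage unit 5: place B14 (19 ft³), 18 ft³ left
5 storage units × 100 ft³ = 500 ft³; used 451 ft³; unused 49 ft³.

49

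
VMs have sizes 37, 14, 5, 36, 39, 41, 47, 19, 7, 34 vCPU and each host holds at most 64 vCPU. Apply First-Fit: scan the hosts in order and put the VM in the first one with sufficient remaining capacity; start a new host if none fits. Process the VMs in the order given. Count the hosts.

6 hosts

host 1: place 37 vCPU, 27 vCPU left
host 1: place 14 vCPU, 13 vCPU left
host 1: place 5 vCPU, 8 vCPU left
host 2: place 36 vCPU, 28 vCPU left
host 3: place 39 vCPU, 25 vCPU left
host 4: place 41 vCPU, 23 vCPU left
host 5: place 47 vCPU, 17 vCPU left
host 2: place 19 vCPU, 9 vCPU left
host 1: place 7 vCPU, 1 vCPU left
host 6: place 34 vCPU, 30 vCPU left
Final hosts: [37,14,5,7] [36,19] [39] [41] [47] [34].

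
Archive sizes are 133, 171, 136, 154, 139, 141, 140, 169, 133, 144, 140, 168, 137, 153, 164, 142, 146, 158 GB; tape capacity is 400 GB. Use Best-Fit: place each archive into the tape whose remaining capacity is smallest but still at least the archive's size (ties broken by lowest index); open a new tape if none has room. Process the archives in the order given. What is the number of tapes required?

Put 133 GB in tape 1; 267 GB remain.
Put 171 GB in tape 1; 96 GB remain.
Put 136 GB in tape 2; 264 GB remain.
Put 154 GB in tape 2; 110 GB remain.
Put 139 GB in tape 3; 261 GB remain.
Put 141 GB in tape 3; 120 GB remain.
Put 140 GB in tape 4; 260 GB remain.
Put 169 GB in tape 4; 91 GB remain.
Put 133 GB in tape 5; 267 GB remain.
Put 144 GB in tape 5; 123 GB remain.
Put 140 GB in tape 6; 260 GB remain.
Put 168 GB in tape 6; 92 GB remain.
Put 137 GB in tape 7; 263 GB remain.
Put 153 GB in tape 7; 110 GB remain.
Put 164 GB in tape 8; 236 GB remain.
Put 142 GB in tape 8; 94 GB remain.
Put 146 GB in tape 9; 254 GB remain.
Put 158 GB in tape 9; 96 GB remain.
Final tapes: [133,171] [136,154] [139,141] [140,169] [133,144] [140,168] [137,153] [164,142] [146,158].

9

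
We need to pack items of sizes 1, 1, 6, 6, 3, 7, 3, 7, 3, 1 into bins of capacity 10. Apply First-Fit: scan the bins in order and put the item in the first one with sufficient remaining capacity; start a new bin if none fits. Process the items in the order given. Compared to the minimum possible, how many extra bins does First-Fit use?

First-Fit: [1,1,6,1] [6,3] [7,3] [7,3] → 4 bins.
Total size 38; any packing needs at least ⌈38/10⌉ = 4 bins.
So 4 is already optimal.

0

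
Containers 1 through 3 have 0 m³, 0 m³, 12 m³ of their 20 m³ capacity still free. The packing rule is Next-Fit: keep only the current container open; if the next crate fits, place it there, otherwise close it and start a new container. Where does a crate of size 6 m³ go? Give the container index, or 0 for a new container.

3

Next-Fit only looks at container 3, which has 12 m³ free.
6 m³ fits there.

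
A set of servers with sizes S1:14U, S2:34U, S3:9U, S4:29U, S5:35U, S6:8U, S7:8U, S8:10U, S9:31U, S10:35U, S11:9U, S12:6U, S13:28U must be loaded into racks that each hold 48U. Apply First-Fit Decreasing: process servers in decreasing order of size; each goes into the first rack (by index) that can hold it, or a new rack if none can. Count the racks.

6

Sorted descending: 35, 35, 34, 31, 29, 28, 14, 10, 9, 9, 8, 8, 6.
Put 35U in rack 1; 13U remain.
Put 35U in rack 2; 13U remain.
Put 34U in rack 3; 14U remain.
Put 31U in rack 4; 17U remain.
Put 29U in rack 5; 19U remain.
Put 28U in rack 6; 20U remain.
Put 14U in rack 3; 0U remain.
Put 10U in rack 1; 3U remain.
Put 9U in rack 2; 4U remain.
Put 9U in rack 4; 8U remain.
Put 8U in rack 4; 0U remain.
Put 8U in rack 5; 11U remain.
Put 6U in rack 5; 5U remain.
Final racks: [35,10] [35,9] [34,14] [31,9,8] [29,8,6] [28].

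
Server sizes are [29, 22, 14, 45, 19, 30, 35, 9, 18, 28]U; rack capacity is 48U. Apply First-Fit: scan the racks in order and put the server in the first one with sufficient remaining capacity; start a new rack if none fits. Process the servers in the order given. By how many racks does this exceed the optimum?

0

First-Fit: [29,14] [22,19] [45] [30,9] [35] [18,28] → 6 racks.
Total size 249U; any packing needs at least ⌈249/48⌉ = 6 racks.
So 6 is already optimal.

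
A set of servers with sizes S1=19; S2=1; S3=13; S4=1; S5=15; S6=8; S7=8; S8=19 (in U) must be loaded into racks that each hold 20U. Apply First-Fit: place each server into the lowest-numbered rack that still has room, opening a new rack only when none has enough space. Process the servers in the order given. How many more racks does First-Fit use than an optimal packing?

First-Fit: [19,1] [13,1] [15] [8,8] [19] → 5 racks.
Total size 84U; any packing needs at least ⌈84/20⌉ = 5 racks.
So 5 is already optimal.

0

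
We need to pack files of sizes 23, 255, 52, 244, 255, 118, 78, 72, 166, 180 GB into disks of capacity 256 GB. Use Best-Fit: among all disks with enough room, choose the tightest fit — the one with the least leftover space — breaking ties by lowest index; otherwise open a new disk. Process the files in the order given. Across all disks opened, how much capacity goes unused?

349

Put 23 GB in disk 1; 233 GB remain.
Put 255 GB in disk 2; 1 GB remain.
Put 52 GB in disk 1; 181 GB remain.
Put 244 GB in disk 3; 12 GB remain.
Put 255 GB in disk 4; 1 GB remain.
Put 118 GB in disk 1; 63 GB remain.
Put 78 GB in disk 5; 178 GB remain.
Put 72 GB in disk 5; 106 GB remain.
Put 166 GB in disk 6; 90 GB remain.
Put 180 GB in disk 7; 76 GB remain.
7 disks × 256 GB = 1792 GB; used 1443 GB; unused 349 GB.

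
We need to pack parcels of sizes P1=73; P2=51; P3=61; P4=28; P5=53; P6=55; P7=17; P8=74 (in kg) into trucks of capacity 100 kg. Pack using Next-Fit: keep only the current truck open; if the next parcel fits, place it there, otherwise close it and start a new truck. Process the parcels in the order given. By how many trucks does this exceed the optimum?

0

Next-Fit: [73] [51] [61,28] [53] [55,17] [74] → 6 trucks.
6 parcels exceed 50 kg (half the capacity), and no two of those can share a truck, so at least 6 trucks are needed.
So 6 is already optimal.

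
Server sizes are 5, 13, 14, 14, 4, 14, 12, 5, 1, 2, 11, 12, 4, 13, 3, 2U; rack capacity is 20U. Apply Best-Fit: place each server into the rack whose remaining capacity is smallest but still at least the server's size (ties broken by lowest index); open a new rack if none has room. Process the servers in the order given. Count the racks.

5U → rack 1 (remaining 15U)
13U → rack 1 (remaining 2U)
14U → rack 2 (remaining 6U)
14U → rack 3 (remaining 6U)
4U → rack 2 (remaining 2U)
14U → rack 4 (remaining 6U)
12U → rack 5 (remaining 8U)
5U → rack 3 (remaining 1U)
1U → rack 3 (remaining 0U)
2U → rack 1 (remaining 0U)
11U → rack 6 (remaining 9U)
12U → rack 7 (remaining 8U)
4U → rack 4 (remaining 2U)
13U → rack 8 (remaining 7U)
3U → rack 8 (remaining 4U)
2U → rack 2 (remaining 0U)
Final racks: [5,13,2] [14,4,2] [14,5,1] [14,4] [12] [11] [12] [13,3].

8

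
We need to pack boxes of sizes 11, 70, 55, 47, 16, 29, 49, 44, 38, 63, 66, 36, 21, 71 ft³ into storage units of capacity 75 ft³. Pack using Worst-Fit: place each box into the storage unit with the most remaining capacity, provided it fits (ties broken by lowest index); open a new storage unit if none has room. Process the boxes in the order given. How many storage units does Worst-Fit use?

storage unit 1: place 11 ft³, 64 ft³ left
storage unit 2: place 70 ft³, 5 ft³ left
storage unit 1: place 55 ft³, 9 ft³ left
storage unit 3: place 47 ft³, 28 ft³ left
storage unit 3: place 16 ft³, 12 ft³ left
storage unit 4: place 29 ft³, 46 ft³ left
storage unit 5: place 49 ft³, 26 ft³ left
storage unit 4: place 44 ft³, 2 ft³ left
storage unit 6: place 38 ft³, 37 ft³ left
storage unit 7: place 63 ft³, 12 ft³ left
storage unit 8: place 66 ft³, 9 ft³ left
storage unit 6: place 36 ft³, 1 ft³ left
storage unit 5: place 21 ft³, 5 ft³ left
storage unit 9: place 71 ft³, 4 ft³ left

9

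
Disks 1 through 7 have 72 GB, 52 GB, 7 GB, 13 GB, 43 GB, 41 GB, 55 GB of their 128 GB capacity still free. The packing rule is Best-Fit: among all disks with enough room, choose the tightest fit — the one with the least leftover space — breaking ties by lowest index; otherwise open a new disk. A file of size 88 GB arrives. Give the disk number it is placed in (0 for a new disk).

0

No disk has ≥ 88 GB free, so a new disk is opened.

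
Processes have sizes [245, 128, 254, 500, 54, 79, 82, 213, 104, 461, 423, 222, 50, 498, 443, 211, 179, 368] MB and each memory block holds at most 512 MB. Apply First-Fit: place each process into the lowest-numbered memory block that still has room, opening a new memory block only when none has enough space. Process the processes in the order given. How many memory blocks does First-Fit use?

10 memory blocks

memory block 1: place 245 MB, 267 MB left
memory block 1: place 128 MB, 139 MB left
memory block 2: place 254 MB, 258 MB left
memory block 3: place 500 MB, 12 MB left
memory block 1: place 54 MB, 85 MB left
memory block 1: place 79 MB, 6 MB left
memory block 2: place 82 MB, 176 MB left
memory block 4: place 213 MB, 299 MB left
memory block 2: place 104 MB, 72 MB left
memory block 5: place 461 MB, 51 MB left
memory block 6: place 423 MB, 89 MB left
memory block 4: place 222 MB, 77 MB left
memory block 2: place 50 MB, 22 MB left
memory block 7: place 498 MB, 14 MB left
memory block 8: place 443 MB, 69 MB left
memory block 9: place 211 MB, 301 MB left
memory block 9: place 179 MB, 122 MB left
memory block 10: place 368 MB, 144 MB left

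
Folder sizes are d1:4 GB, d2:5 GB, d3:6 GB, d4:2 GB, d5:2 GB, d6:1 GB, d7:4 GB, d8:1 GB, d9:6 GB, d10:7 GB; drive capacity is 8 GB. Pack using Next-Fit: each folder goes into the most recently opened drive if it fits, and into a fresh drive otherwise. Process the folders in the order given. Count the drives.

6

d1 (4 GB) → drive 1 (remaining 4 GB)
d2 (5 GB) → drive 2 (remaining 3 GB)
d3 (6 GB) → drive 3 (remaining 2 GB)
d4 (2 GB) → drive 3 (remaining 0 GB)
d5 (2 GB) → drive 4 (remaining 6 GB)
d6 (1 GB) → drive 4 (remaining 5 GB)
d7 (4 GB) → drive 4 (remaining 1 GB)
d8 (1 GB) → drive 4 (remaining 0 GB)
d9 (6 GB) → drive 5 (remaining 2 GB)
d10 (7 GB) → drive 6 (remaining 1 GB)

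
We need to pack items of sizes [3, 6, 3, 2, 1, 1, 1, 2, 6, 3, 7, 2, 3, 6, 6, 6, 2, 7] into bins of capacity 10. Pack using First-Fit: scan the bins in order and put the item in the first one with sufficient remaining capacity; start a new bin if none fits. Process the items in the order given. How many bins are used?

3 → bin 1 (remaining 7)
6 → bin 1 (remaining 1)
3 → bin 2 (remaining 7)
2 → bin 2 (remaining 5)
1 → bin 1 (remaining 0)
1 → bin 2 (remaining 4)
1 → bin 2 (remaining 3)
2 → bin 2 (remaining 1)
6 → bin 3 (remaining 4)
3 → bin 3 (remaining 1)
7 → bin 4 (remaining 3)
2 → bin 4 (remaining 1)
3 → bin 5 (remaining 7)
6 → bin 5 (remaining 1)
6 → bin 6 (remaining 4)
6 → bin 7 (remaining 4)
2 → bin 6 (remaining 2)
7 → bin 8 (remaining 3)

8 bins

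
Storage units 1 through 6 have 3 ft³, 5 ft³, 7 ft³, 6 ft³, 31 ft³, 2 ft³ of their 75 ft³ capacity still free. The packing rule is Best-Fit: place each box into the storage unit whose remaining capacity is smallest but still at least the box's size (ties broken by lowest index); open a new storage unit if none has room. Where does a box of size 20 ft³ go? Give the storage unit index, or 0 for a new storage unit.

Storage units with room: storage unit 5 (31 ft³).
Tightest fit is storage unit 5 with 31 ft³ free.

5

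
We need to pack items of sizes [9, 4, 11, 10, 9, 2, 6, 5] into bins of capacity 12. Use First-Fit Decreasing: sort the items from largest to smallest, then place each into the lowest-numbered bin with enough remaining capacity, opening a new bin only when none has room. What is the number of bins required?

6

Sorted descending: 11, 10, 9, 9, 6, 5, 4, 2.
11 → bin 1 (remaining 1)
10 → bin 2 (remaining 2)
9 → bin 3 (remaining 3)
9 → bin 4 (remaining 3)
6 → bin 5 (remaining 6)
5 → bin 5 (remaining 1)
4 → bin 6 (remaining 8)
2 → bin 2 (remaining 0)
Final bins: [11] [10,2] [9] [9] [6,5] [4].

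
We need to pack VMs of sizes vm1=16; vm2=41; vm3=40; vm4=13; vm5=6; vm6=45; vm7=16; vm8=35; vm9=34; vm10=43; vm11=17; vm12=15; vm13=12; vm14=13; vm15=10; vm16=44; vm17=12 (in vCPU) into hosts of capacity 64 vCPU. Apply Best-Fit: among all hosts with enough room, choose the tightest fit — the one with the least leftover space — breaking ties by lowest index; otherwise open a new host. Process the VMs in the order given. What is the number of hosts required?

7

host 1: place vm1 (16 vCPU), 48 vCPU left
host 1: place vm2 (41 vCPU), 7 vCPU left
host 2: place vm3 (40 vCPU), 24 vCPU left
host 2: place vm4 (13 vCPU), 11 vCPU left
host 1: place vm5 (6 vCPU), 1 vCPU left
host 3: place vm6 (45 vCPU), 19 vCPU left
host 3: place vm7 (16 vCPU), 3 vCPU left
host 4: place vm8 (35 vCPU), 29 vCPU left
host 5: place vm9 (34 vCPU), 30 vCPU left
host 6: place vm10 (43 vCPU), 21 vCPU left
host 6: place vm11 (17 vCPU), 4 vCPU left
host 4: place vm12 (15 vCPU), 14 vCPU left
host 4: place vm13 (12 vCPU), 2 vCPU left
host 5: place vm14 (13 vCPU), 17 vCPU left
host 2: place vm15 (10 vCPU), 1 vCPU left
host 7: place vm16 (44 vCPU), 20 vCPU left
host 5: place vm17 (12 vCPU), 5 vCPU left
Final hosts: [16,41,6] [40,13,10] [45,16] [35,15,12] [34,13,12] [43,17] [44].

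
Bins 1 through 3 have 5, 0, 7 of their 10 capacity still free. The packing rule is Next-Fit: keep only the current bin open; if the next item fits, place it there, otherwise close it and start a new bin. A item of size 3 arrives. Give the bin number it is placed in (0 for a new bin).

Next-Fit only looks at bin 3, which has 7 free.
3 fits there.

3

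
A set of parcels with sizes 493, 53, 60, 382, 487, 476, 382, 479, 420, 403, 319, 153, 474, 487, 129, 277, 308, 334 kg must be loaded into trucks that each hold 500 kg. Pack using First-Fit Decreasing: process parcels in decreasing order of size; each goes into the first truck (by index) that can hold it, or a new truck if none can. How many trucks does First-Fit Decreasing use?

Sorted descending: 493, 487, 487, 479, 476, 474, 420, 403, 382, 382, 334, 319, 308, 277, 153, 129, 60, 53.
493 kg → truck 1 (remaining 7 kg)
487 kg → truck 2 (remaining 13 kg)
487 kg → truck 3 (remaining 13 kg)
479 kg → truck 4 (remaining 21 kg)
476 kg → truck 5 (remaining 24 kg)
474 kg → truck 6 (remaining 26 kg)
420 kg → truck 7 (remaining 80 kg)
403 kg → truck 8 (remaining 97 kg)
382 kg → truck 9 (remaining 118 kg)
382 kg → truck 10 (remaining 118 kg)
334 kg → truck 11 (remaining 166 kg)
319 kg → truck 12 (remaining 181 kg)
308 kg → truck 13 (remaining 192 kg)
277 kg → truck 14 (remaining 223 kg)
153 kg → truck 11 (remaining 13 kg)
129 kg → truck 12 (remaining 52 kg)
60 kg → truck 7 (remaining 20 kg)
53 kg → truck 8 (remaining 44 kg)

14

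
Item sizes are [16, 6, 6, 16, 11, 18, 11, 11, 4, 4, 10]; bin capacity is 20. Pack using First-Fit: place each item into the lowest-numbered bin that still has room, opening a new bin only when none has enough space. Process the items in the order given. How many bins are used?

8 bins

Put 16 in bin 1; 4 remain.
Put 6 in bin 2; 14 remain.
Put 6 in bin 2; 8 remain.
Put 16 in bin 3; 4 remain.
Put 11 in bin 4; 9 remain.
Put 18 in bin 5; 2 remain.
Put 11 in bin 6; 9 remain.
Put 11 in bin 7; 9 remain.
Put 4 in bin 1; 0 remain.
Put 4 in bin 2; 4 remain.
Put 10 in bin 8; 10 remain.
Final bins: [16,4] [6,6,4] [16] [11] [18] [11] [11] [10].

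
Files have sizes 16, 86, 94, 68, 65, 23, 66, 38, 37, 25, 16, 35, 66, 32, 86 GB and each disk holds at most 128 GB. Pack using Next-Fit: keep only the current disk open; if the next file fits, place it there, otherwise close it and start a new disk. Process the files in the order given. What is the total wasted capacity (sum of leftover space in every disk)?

271

Put 16 GB in disk 1; 112 GB remain.
Put 86 GB in disk 1; 26 GB remain.
Put 94 GB in disk 2; 34 GB remain.
Put 68 GB in disk 3; 60 GB remain.
Put 65 GB in disk 4; 63 GB remain.
Put 23 GB in disk 4; 40 GB remain.
Put 66 GB in disk 5; 62 GB remain.
Put 38 GB in disk 5; 24 GB remain.
Put 37 GB in disk 6; 91 GB remain.
Put 25 GB in disk 6; 66 GB remain.
Put 16 GB in disk 6; 50 GB remain.
Put 35 GB in disk 6; 15 GB remain.
Put 66 GB in disk 7; 62 GB remain.
Put 32 GB in disk 7; 30 GB remain.
Put 86 GB in disk 8; 42 GB remain.
8 disks × 128 GB = 1024 GB; used 753 GB; unused 271 GB.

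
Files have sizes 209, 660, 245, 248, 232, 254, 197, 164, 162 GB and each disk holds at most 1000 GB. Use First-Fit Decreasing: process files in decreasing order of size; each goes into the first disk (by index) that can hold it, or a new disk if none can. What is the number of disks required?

Sorted descending: 660, 254, 248, 245, 232, 209, 197, 164, 162.
660 GB → disk 1 (remaining 340 GB)
254 GB → disk 1 (remaining 86 GB)
248 GB → disk 2 (remaining 752 GB)
245 GB → disk 2 (remaining 507 GB)
232 GB → disk 2 (remaining 275 GB)
209 GB → disk 2 (remaining 66 GB)
197 GB → disk 3 (remaining 803 GB)
164 GB → disk 3 (remaining 639 GB)
162 GB → disk 3 (remaining 477 GB)
Final disks: [660,254] [248,245,232,209] [197,164,162].

3 disks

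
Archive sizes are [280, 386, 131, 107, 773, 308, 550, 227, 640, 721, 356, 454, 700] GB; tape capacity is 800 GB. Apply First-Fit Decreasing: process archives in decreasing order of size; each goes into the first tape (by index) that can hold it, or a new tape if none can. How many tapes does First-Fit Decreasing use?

Sorted descending: 773, 721, 700, 640, 550, 454, 386, 356, 308, 280, 227, 131, 107.
773 GB → tape 1 (remaining 27 GB)
721 GB → tape 2 (remaining 79 GB)
700 GB → tape 3 (remaining 100 GB)
640 GB → tape 4 (remaining 160 GB)
550 GB → tape 5 (remaining 250 GB)
454 GB → tape 6 (remaining 346 GB)
386 GB → tape 7 (remaining 414 GB)
356 GB → tape 7 (remaining 58 GB)
308 GB → tape 6 (remaining 38 GB)
280 GB → tape 8 (remaining 520 GB)
227 GB → tape 5 (remaining 23 GB)
131 GB → tape 4 (remaining 29 GB)
107 GB → tape 8 (remaining 413 GB)
Final tapes: [773] [721] [700] [640,131] [550,227] [454,308] [386,356] [280,107].

8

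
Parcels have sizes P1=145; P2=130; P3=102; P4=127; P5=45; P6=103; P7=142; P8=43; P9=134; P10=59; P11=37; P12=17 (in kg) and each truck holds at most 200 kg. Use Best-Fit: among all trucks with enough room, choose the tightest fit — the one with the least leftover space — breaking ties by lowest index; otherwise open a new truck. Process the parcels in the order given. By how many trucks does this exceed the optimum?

0

Best-Fit: [145,45] [130,37,17] [102] [127] [103] [142,43] [134,59] → 7 trucks.
7 parcels exceed 100 kg (half the capacity), and no two of those can share a truck, so at least 7 trucks are needed.
So 7 is already optimal.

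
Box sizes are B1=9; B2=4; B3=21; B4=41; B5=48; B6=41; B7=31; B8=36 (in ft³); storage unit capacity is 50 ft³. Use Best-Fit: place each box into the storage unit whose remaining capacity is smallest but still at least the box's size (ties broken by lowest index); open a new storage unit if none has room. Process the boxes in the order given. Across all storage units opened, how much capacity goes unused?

69

storage unit 1: place B1 (9 ft³), 41 ft³ left
storage unit 1: place B2 (4 ft³), 37 ft³ left
storage unit 1: place B3 (21 ft³), 16 ft³ left
storage unit 2: place B4 (41 ft³), 9 ft³ left
storage unit 3: place B5 (48 ft³), 2 ft³ left
storage unit 4: place B6 (41 ft³), 9 ft³ left
storage unit 5: place B7 (31 ft³), 19 ft³ left
storage unit 6: place B8 (36 ft³), 14 ft³ left
6 storage units × 50 ft³ = 300 ft³; used 231 ft³; unused 69 ft³.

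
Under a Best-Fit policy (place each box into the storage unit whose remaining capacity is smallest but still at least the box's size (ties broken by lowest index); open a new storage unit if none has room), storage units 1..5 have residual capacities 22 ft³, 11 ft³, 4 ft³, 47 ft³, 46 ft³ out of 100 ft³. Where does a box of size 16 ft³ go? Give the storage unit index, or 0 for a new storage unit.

1

Storage units with room: storage unit 1 (22 ft³), storage unit 4 (47 ft³), storage unit 5 (46 ft³).
Tightest fit is storage unit 1 with 22 ft³ free.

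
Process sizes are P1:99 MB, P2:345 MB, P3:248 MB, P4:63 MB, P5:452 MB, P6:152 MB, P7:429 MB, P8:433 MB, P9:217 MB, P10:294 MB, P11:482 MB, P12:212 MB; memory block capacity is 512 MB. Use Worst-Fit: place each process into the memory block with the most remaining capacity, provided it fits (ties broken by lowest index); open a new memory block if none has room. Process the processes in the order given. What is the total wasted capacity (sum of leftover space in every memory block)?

memory block 1: place P1 (99 MB), 413 MB left
memory block 1: place P2 (345 MB), 68 MB left
memory block 2: place P3 (248 MB), 264 MB left
memory block 2: place P4 (63 MB), 201 MB left
memory block 3: place P5 (452 MB), 60 MB left
memory block 2: place P6 (152 MB), 49 MB left
memory block 4: place P7 (429 MB), 83 MB left
memory block 5: place P8 (433 MB), 79 MB left
memory block 6: place P9 (217 MB), 295 MB left
memory block 6: place P10 (294 MB), 1 MB left
memory block 7: place P11 (482 MB), 30 MB left
memory block 8: place P12 (212 MB), 300 MB left
8 memory blocks × 512 MB = 4096 MB; used 3426 MB; unused 670 MB.

670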